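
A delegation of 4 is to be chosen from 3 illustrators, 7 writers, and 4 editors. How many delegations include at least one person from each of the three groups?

462

Unrestricted: C(14,4) = 1001 ways to pick any 4 of the 14.
Selections missing a whole group: no illustrators → C(11,4) = 330; no writers → C(7,4) = 35; no editors → C(10,4) = 210.
Add back selections omitting two groups (i.e. drawn from a single group): C(3,4) + C(7,4) + C(4,4) = 36.
By inclusion–exclusion: 1001 − 575 + 36 = 462.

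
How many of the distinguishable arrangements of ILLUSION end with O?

1260

With the last slot taken by O, it remains to arrange the other 7 letters (ILLUSIN).
Those 7 letters have I appearing twice and L appearing twice, giving (7)!/(2!·2!) = 1260.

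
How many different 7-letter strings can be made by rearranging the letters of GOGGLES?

840

The 7 letters of GOGGLES have repeats: G appearing 3 times.
So there are 7! / (3!) = 840 distinguishable arrangements.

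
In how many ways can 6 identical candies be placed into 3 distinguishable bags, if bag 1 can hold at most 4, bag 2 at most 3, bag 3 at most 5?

18

Without the upper bounds there are C(8,2) = 28 ways to split 6 among 3 bags.
Subtract solutions that violate a single cap (substitute x_i' = x_i − (cap_i+1)): x_1 ≥ 5 gives C(3,2) = 3; x_2 ≥ 4 gives C(4,2) = 6; x_3 ≥ 6 gives C(2,2) = 1. Together 10.
No two caps can be exceeded simultaneously, so the pair terms are all 0.
By inclusion–exclusion the count is 28 − 10 + 0 = 18.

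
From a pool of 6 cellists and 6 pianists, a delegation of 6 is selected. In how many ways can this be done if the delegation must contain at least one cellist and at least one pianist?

922

Total 6-person selections from all 12: C(12,6) = 924.
Selections missing a whole group: no cellists → C(6,6) = 1; no pianists → C(6,6) = 1.
Both groups omitted at once is impossible, so 924 − 2 = 922.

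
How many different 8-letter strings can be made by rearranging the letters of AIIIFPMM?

3360

Letter multiplicities in AIIIFPMM: A×1, F×1, I×3, M×2, P×1.
So there are 8! / (3!·2!) = 3360 distinguishable arrangements.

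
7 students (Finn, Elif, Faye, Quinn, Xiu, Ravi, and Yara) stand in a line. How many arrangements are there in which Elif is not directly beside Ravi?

3600

Of the 7! = 5040 arrangements, those with Elif and Ravi adjacent number 2 × 6! = 1440 (treat the pair as a block with 2 internal orders).
Complementary counting: 5040 − 1440 = 3600.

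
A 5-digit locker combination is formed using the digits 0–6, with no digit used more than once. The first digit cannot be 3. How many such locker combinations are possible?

2160

The first digit has 7−1 = 6 choices (anything except 3).
The remaining 4 digits are filled from the other 6 symbols without repetition: 6 × 5 × 4 × 3 = 360.
Total: 6 × 360 = 2160.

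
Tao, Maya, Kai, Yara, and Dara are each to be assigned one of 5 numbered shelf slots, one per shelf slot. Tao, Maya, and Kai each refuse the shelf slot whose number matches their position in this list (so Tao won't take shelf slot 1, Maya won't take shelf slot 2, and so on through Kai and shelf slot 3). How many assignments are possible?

64

Let Aᵢ (for i ∈ {1, 2, 3}) be the placements that put person i in their forbidden shelf slot. Any j of these fix j positions, leaving (5−j)! ways to fill the rest, and there are C(3,j) ways to pick which j.
By inclusion–exclusion, the number of valid placements is Σ_{j=0}^{3} (−1)^j C(3,j)·(5−j)!.
Computing: 120 − 72 + 18 − 2 = 64.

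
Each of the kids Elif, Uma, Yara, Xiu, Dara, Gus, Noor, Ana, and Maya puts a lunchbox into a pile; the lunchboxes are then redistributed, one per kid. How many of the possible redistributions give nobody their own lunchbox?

Count assignments avoiding every fixed point. For any j of the 9 kids fixed to their own lunchbox, the other 9−j can be arranged in (9−j)! ways.
By inclusion–exclusion this is Σ_{j=0}^{9} (−1)^j C(9,j)·(9−j)!.
Computing: 362880 − 362880 + 181440 − 60480 + 15120 − 3024 + 504 − 72 + 9 − 1 = 133496.

133496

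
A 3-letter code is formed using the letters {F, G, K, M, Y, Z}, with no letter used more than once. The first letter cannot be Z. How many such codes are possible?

100

The first letter has 6−1 = 5 choices (anything except Z).
The remaining 2 letters are filled from the other 5 symbols without repetition: 5 × 4 = 20.
Total: 5 × 20 = 100.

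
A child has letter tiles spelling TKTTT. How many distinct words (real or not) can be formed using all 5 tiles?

5

The 5 letters of TKTTT have repeats: T appearing 4 times.
So there are 5! / (4!) = 5 distinguishable arrangements.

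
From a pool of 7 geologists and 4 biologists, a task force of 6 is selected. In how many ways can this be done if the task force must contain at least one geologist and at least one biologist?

Unrestricted: C(11,6) = 462 ways to pick any 6 of the 11.
Selections missing a whole group: no geologists → C(4,6) = 0; no biologists → C(7,6) = 7.
Both groups omitted at once is impossible, so 462 − 7 = 455.

455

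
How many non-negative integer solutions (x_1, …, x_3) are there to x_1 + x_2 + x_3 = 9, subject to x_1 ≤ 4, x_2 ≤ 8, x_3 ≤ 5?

29

Ignoring the caps, the number of non-negative solutions to x_1+…+x_3 = 9 is C(11,2) = 55.
Subtract solutions that violate a single cap (substitute x_i' = x_i − (cap_i+1)): x_1 ≥ 5 gives C(6,2) = 15; x_2 ≥ 9 gives C(2,2) = 1; x_3 ≥ 6 gives C(5,2) = 10. Together 26.
No two caps can be exceeded simultaneously, so the pair terms are all 0.
By inclusion–exclusion the count is 55 − 26 + 0 = 29.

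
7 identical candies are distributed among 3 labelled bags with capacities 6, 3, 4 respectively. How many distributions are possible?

19

By stars and bars, unrestricted non-negative solutions to x_1+…+x_3 = 7 number C(7+2,2) = 36.
Subtract solutions that violate a single cap (substitute x_i' = x_i − (cap_i+1)): x_1 ≥ 7 gives C(2,2) = 1; x_2 ≥ 4 gives C(5,2) = 10; x_3 ≥ 5 gives C(4,2) = 6. Together 17.
No two caps can be exceeded simultaneously, so the pair terms are all 0.
By inclusion–exclusion the count is 36 − 17 + 0 = 19.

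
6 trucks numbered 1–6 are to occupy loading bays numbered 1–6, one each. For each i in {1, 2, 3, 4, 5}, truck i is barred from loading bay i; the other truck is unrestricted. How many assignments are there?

309

Let Aᵢ (for 1 ≤ i ≤ 5) be the placements that put truck i in its forbidden loading bay. Any j of these fix j positions, leaving (6−j)! ways to fill the rest, and there are C(5,j) ways to pick which j.
By inclusion–exclusion, the number of valid placements is Σ_{j=0}^{5} (−1)^j C(5,j)·(6−j)!.
Computing: 720 − 600 + 240 − 60 + 10 − 1 = 309.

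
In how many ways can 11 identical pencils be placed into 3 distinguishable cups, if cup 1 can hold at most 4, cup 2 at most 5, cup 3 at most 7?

Ignoring the caps, the number of non-negative solutions to x_1+…+x_3 = 11 is C(13,2) = 78.
Subtract solutions that violate a single cap (substitute x_i' = x_i − (cap_i+1)): x_1 ≥ 5 gives C(8,2) = 28; x_2 ≥ 6 gives C(7,2) = 21; x_3 ≥ 8 gives C(5,2) = 10. Together 59.
Add back pairs where two caps are both exceeded: 1 + 0 + 0 = 1.
By inclusion–exclusion the count is 78 − 59 + 1 = 20.

20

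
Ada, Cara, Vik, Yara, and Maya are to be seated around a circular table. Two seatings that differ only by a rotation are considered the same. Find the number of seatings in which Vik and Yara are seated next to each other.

12

Glue Vik and Yara into a block (2 internal orders). Seating 4 units around a circle gives (3)! arrangements.
So 2 × (3)! = 2 × 6 = 12.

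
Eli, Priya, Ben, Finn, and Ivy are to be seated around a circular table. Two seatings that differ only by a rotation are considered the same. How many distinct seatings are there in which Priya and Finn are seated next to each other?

12

Treat {Priya, Finn} as one unit (2 internal orders) and seat the resulting 4 units around the table: (3)! circular arrangements.
So 2 × (3)! = 2 × 6 = 12.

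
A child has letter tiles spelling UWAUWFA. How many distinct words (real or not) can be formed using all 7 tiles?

Letter multiplicities in UWAUWFA: A×2, F×1, U×2, W×2.
So there are 7! / (2!·2!·2!) = 630 distinguishable arrangements.

630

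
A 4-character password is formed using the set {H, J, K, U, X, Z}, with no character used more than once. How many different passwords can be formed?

Choose and order 4 of the 6 symbols: the first character has 6 options, the next 5, then 4, 3.
That product is 6 × 5 × 4 × 3 = 360.

360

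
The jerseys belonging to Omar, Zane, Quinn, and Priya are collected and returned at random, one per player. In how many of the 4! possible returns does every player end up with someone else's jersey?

9

Count assignments avoiding every fixed point. For any j of the 4 players fixed to their old jersey, the other 4−j can be arranged in (4−j)! ways.
By inclusion–exclusion this is Σ_{j=0}^{4} (−1)^j C(4,j)·(4−j)!.
Computing: 24 − 24 + 12 − 4 + 1 = 9.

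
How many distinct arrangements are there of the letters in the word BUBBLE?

BUBBLE has 6 letters with B appearing 3 times.
Dividing 6! = 720 by 3! = 6 for the repeated letters gives 120.

120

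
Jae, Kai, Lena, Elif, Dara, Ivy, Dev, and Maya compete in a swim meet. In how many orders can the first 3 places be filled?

336

This is an ordered selection of 3 from 8: P(8,3).
That gives 8 × 7 × 6 = 336.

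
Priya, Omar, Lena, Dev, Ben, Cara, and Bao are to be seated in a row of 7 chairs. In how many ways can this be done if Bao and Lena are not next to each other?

Of the 7! = 5040 arrangements, those with Bao and Lena adjacent number 2 × 6! = 1440 (treat the pair as a block with 2 internal orders).
So 5040 − 1440 = 3600 arrangements keep them apart.

3600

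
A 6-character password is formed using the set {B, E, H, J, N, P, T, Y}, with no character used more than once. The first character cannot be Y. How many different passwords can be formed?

The first character has 8−1 = 7 choices (anything except Y).
The remaining 5 characters are filled from the other 7 symbols without repetition: 7 × 6 × 5 × 4 × 3 = 2520.
Total: 7 × 2520 = 17640.

17640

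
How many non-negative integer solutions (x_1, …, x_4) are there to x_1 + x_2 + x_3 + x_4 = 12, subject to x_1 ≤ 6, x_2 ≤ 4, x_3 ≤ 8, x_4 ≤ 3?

Ignoring the caps, the number of non-negative solutions to x_1+…+x_4 = 12 is C(15,3) = 455.
Subtract solutions that violate a single cap (substitute x_i' = x_i − (cap_i+1)): x_1 ≥ 7 gives C(8,3) = 56; x_2 ≥ 5 gives C(10,3) = 120; x_3 ≥ 9 gives C(6,3) = 20; x_4 ≥ 4 gives C(11,3) = 165. Together 361.
Add back pairs where two caps are both exceeded: 1 + 0 + 4 + 0 + 20 + 0 = 25.
By inclusion–exclusion the count is 455 − 361 + 25 = 119.

119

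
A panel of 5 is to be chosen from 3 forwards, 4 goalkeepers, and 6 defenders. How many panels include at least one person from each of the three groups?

894

With no constraint there are C(13,5) = 1287 possible selections.
Selections missing a whole group: no forwards → C(10,5) = 252; no goalkeepers → C(9,5) = 126; no defenders → C(7,5) = 21.
Add back selections omitting two groups (i.e. drawn from a single group): C(3,5) + C(4,5) + C(6,5) = 6.
By inclusion–exclusion: 1287 − 399 + 6 = 894.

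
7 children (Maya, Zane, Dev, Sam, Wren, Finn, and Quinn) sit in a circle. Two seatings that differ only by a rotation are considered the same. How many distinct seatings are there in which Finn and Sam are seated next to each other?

Glue Finn and Sam into a block (2 internal orders). Seating 6 units around a circle gives (5)! arrangements.
So 2 × (5)! = 2 × 120 = 240.

240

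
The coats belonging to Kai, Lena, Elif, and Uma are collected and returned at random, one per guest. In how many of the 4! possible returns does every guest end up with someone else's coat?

9

Count assignments avoiding every fixed point. For any j of the 4 guests fixed to their own coat, the other 4−j can be arranged in (4−j)! ways.
By inclusion–exclusion this is Σ_{j=0}^{4} (−1)^j C(4,j)·(4−j)!.
Computing: 24 − 24 + 12 − 4 + 1 = 9.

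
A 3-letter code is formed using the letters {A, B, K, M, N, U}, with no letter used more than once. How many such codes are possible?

With no repetition, fill the 3 letters in order: 6 choices, then 5, down to 4.
That product is 6 × 5 × 4 = 120.

120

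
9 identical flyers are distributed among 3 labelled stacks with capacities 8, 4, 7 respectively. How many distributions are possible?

By stars and bars, unrestricted non-negative solutions to x_1+…+x_3 = 9 number C(9+2,2) = 55.
Subtract solutions that violate a single cap (substitute x_i' = x_i − (cap_i+1)): x_1 ≥ 9 gives C(2,2) = 1; x_2 ≥ 5 gives C(6,2) = 15; x_3 ≥ 8 gives C(3,2) = 3. Together 19.
No two caps can be exceeded simultaneously, so the pair terms are all 0.
By inclusion–exclusion the count is 55 − 19 + 0 = 36.

36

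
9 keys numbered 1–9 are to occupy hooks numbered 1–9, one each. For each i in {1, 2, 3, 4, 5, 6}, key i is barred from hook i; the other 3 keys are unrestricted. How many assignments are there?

183822

Let Aᵢ (for 1 ≤ i ≤ 6) be the placements that put key i in its forbidden hook. Any j of these fix j positions, leaving (9−j)! ways to fill the rest, and there are C(6,j) ways to pick which j.
By inclusion–exclusion, the number of valid placements is Σ_{j=0}^{6} (−1)^j C(6,j)·(9−j)!.
Computing: 362880 − 241920 + 75600 − 14400 + 1800 − 144 + 6 = 183822.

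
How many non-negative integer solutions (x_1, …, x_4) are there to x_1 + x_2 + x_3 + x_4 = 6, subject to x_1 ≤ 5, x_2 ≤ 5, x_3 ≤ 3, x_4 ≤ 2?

52

Ignoring the caps, the number of non-negative solutions to x_1+…+x_4 = 6 is C(9,3) = 84.
Subtract solutions that violate a single cap (substitute x_i' = x_i − (cap_i+1)): x_1 ≥ 6 gives C(3,3) = 1; x_2 ≥ 6 gives C(3,3) = 1; x_3 ≥ 4 gives C(5,3) = 10; x_4 ≥ 3 gives C(6,3) = 20. Together 32.
No two caps can be exceeded simultaneously, so the pair terms are all 0.
By inclusion–exclusion the count is 84 − 32 + 0 = 52.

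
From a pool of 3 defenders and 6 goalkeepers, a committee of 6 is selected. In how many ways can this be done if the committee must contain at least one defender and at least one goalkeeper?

Total 6-person selections from all 9: C(9,6) = 84.
Subtract selections that omit an entire group: no defenders → C(6,6) = 1; no goalkeepers → C(3,6) = 0.
Both groups omitted at once is impossible, so 84 − 1 = 83.

83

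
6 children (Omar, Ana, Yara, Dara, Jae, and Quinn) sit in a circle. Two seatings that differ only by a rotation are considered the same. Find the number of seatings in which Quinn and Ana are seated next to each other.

48

Glue Quinn and Ana into a block (2 internal orders). Seating 5 units around a circle gives (4)! arrangements.
So 2 × (4)! = 2 × 24 = 48.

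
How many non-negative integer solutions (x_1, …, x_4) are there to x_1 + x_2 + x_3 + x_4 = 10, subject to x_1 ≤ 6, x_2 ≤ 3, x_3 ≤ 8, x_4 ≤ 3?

By stars and bars, unrestricted non-negative solutions to x_1+…+x_4 = 10 number C(10+3,3) = 286.
Subtract solutions that violate a single cap (substitute x_i' = x_i − (cap_i+1)): x_1 ≥ 7 gives C(6,3) = 20; x_2 ≥ 4 gives C(9,3) = 84; x_3 ≥ 9 gives C(4,3) = 4; x_4 ≥ 4 gives C(9,3) = 84. Together 192.
Add back pairs where two caps are both exceeded: 0 + 0 + 0 + 0 + 10 + 0 = 10.
By inclusion–exclusion the count is 286 − 192 + 10 = 104.

104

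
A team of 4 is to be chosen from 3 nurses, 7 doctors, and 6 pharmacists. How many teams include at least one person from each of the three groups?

Unrestricted: C(16,4) = 1820 ways to pick any 4 of the 16.
Selections missing a whole group: no nurses → C(13,4) = 715; no doctors → C(9,4) = 126; no pharmacists → C(10,4) = 210.
Add back selections omitting two groups (i.e. drawn from a single group): C(3,4) + C(7,4) + C(6,4) = 50.
By inclusion–exclusion: 1820 − 1051 + 50 = 819.

819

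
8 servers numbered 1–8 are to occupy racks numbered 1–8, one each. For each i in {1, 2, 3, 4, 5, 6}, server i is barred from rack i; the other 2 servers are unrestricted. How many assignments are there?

18806

Let Aᵢ (for 1 ≤ i ≤ 6) be the placements that put server i in its forbidden rack. Any j of these fix j positions, leaving (8−j)! ways to fill the rest, and there are C(6,j) ways to pick which j.
By inclusion–exclusion, the number of valid placements is Σ_{j=0}^{6} (−1)^j C(6,j)·(8−j)!.
Computing: 40320 − 30240 + 10800 − 2400 + 360 − 36 + 2 = 18806.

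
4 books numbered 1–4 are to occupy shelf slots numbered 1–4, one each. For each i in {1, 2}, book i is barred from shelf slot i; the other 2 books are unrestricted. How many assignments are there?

Let Aᵢ (for i ∈ {1, 2}) be the placements that put book i in its forbidden shelf slot. Any j of these fix j positions, leaving (4−j)! ways to fill the rest, and there are C(2,j) ways to pick which j.
By inclusion–exclusion, the number of valid placements is Σ_{j=0}^{2} (−1)^j C(2,j)·(4−j)!.
Computing: 24 − 12 + 2 = 14.

14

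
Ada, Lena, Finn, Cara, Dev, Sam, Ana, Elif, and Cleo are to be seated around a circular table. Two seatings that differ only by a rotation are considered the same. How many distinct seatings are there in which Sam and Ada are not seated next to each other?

All circular seatings of 9 people number (8)! = 40320.
Seatings with Sam beside Ada: treat them as a block with 2 internal orders, giving 2 × (7)! = 10080.
Subtracting, 40320 − 10080 = 30240.

30240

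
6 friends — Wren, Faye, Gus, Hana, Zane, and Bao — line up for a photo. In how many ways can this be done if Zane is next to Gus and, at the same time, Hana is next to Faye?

96

Treat {Zane,Gus} as one block (2 orders) and {Hana,Faye} as another (2 orders).
That leaves 4 units to arrange: 2 × 2 × 4! = 4 × 24 = 96.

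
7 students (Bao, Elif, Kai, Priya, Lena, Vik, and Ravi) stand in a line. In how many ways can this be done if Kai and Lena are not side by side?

3600

Of the 7! = 5040 arrangements, those with Kai and Lena adjacent number 2 × 6! = 1440 (treat the pair as a block with 2 internal orders).
So 5040 − 1440 = 3600 arrangements keep them apart.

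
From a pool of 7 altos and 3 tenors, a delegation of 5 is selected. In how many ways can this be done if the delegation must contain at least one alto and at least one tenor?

With no constraint there are C(10,5) = 252 possible selections.
Subtract selections that omit an entire group: no altos → C(3,5) = 0; no tenors → C(7,5) = 21.
Both groups omitted at once is impossible, so 252 − 21 = 231.

231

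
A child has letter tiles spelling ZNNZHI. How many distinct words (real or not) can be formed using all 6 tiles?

ZNNZHI has 6 letters with N appearing twice and Z appearing twice.
Dividing 6! = 720 by 2!·2! = 4 for the repeated letters gives 180.

180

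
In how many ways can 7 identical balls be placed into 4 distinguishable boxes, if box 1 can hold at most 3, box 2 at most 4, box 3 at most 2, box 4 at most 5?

52

Ignoring the caps, the number of non-negative solutions to x_1+…+x_4 = 7 is C(10,3) = 120.
Subtract solutions that violate a single cap (substitute x_i' = x_i − (cap_i+1)): x_1 ≥ 4 gives C(6,3) = 20; x_2 ≥ 5 gives C(5,3) = 10; x_3 ≥ 3 gives C(7,3) = 35; x_4 ≥ 6 gives C(4,3) = 4. Together 69.
Add back pairs where two caps are both exceeded: 0 + 1 + 0 + 0 + 0 + 0 = 1.
By inclusion–exclusion the count is 120 − 69 + 1 = 52.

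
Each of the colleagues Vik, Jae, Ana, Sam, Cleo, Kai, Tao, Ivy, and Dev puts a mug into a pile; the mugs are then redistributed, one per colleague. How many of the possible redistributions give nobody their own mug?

133496

This is the derangement count D_9: permutations of 9 items with no fixed point.
By inclusion–exclusion this is Σ_{j=0}^{9} (−1)^j C(9,j)·(9−j)!.
Computing: 362880 − 362880 + 181440 − 60480 + 15120 − 3024 + 504 − 72 + 9 − 1 = 133496.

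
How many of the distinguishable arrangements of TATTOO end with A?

Fix A in the last position and arrange the remaining 5 letters.
Those 5 letters have O appearing twice and T appearing 3 times, giving (5)!/(3!·2!) = 10.

10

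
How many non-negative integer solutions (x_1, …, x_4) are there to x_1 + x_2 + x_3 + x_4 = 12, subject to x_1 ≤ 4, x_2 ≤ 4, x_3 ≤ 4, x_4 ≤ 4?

35

Ignoring the caps, the number of non-negative solutions to x_1+…+x_4 = 12 is C(15,3) = 455.
Subtract solutions that violate a single cap (substitute x_i' = x_i − (cap_i+1)): x_1 ≥ 5 gives C(10,3) = 120; x_2 ≥ 5 gives C(10,3) = 120; x_3 ≥ 5 gives C(10,3) = 120; x_4 ≥ 5 gives C(10,3) = 120. Together 480.
Add back pairs where two caps are both exceeded: 10 + 10 + 10 + 10 + 10 + 10 = 60.
By inclusion–exclusion the count is 455 − 480 + 60 = 35.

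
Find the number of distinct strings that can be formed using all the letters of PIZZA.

60

Letter multiplicities in PIZZA: A×1, I×1, P×1, Z×2.
The number of distinct arrangements is 5!/(2!) = 120/2 = 60.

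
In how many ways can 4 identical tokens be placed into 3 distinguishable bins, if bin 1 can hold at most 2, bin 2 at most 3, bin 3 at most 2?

8

By stars and bars, unrestricted non-negative solutions to x_1+…+x_3 = 4 number C(4+2,2) = 15.
Subtract solutions that violate a single cap (substitute x_i' = x_i − (cap_i+1)): x_1 ≥ 3 gives C(3,2) = 3; x_2 ≥ 4 gives C(2,2) = 1; x_3 ≥ 3 gives C(3,2) = 3. Together 7.
No two caps can be exceeded simultaneously, so the pair terms are all 0.
By inclusion–exclusion the count is 15 − 7 + 0 = 8.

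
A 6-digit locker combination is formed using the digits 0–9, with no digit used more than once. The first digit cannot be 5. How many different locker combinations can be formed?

136080

The first digit has 10−1 = 9 choices (anything except 5).
The remaining 5 digits are filled from the other 9 symbols without repetition: 9 × 8 × 7 × 6 × 5 = 15120.
Total: 9 × 15120 = 136080.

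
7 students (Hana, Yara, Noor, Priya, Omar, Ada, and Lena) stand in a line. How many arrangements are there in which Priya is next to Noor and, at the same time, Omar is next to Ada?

Treat {Priya,Noor} as one block (2 orders) and {Omar,Ada} as another (2 orders).
That leaves 5 units to arrange: 2 × 2 × 5! = 4 × 120 = 480.

480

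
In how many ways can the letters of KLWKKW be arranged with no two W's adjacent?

40

Total arrangements of KLWKKW: 6!/(3!·2!) = 60.
If the two W's are adjacent, glue them into one block, leaving 5 items to arrange: (5)!/(3!) = 20 ways.
Hence 60 − 20 = 40.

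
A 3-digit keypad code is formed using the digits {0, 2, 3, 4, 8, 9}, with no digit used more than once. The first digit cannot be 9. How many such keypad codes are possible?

100

The first digit has 6−1 = 5 choices (anything except 9).
The remaining 2 digits are filled from the other 5 symbols without repetition: 5 × 4 = 20.
Total: 5 × 20 = 100.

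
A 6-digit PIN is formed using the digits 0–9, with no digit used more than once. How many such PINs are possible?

With no repetition, fill the 6 digits in order: 10 choices, then 9, down to 5.
That product is 10 × 9 × 8 × 7 × 6 × 5 = 151200.

151200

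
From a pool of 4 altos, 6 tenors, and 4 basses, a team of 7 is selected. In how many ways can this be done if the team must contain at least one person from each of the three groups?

Total 7-person selections from all 14: C(14,7) = 3432.
Selections missing a whole group: no altos → C(10,7) = 120; no tenors → C(8,7) = 8; no basses → C(10,7) = 120.
Add back selections omitting two groups (i.e. drawn from a single group): C(4,7) + C(6,7) + C(4,7) = 0.
By inclusion–exclusion: 3432 − 248 + 0 = 3184.

3184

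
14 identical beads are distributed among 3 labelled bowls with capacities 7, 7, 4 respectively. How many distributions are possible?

15

By stars and bars, unrestricted non-negative solutions to x_1+…+x_3 = 14 number C(14+2,2) = 120.
Subtract solutions that violate a single cap (substitute x_i' = x_i − (cap_i+1)): x_1 ≥ 8 gives C(8,2) = 28; x_2 ≥ 8 gives C(8,2) = 28; x_3 ≥ 5 gives C(11,2) = 55. Together 111.
Add back pairs where two caps are both exceeded: 0 + 3 + 3 = 6.
By inclusion–exclusion the count is 120 − 111 + 6 = 15.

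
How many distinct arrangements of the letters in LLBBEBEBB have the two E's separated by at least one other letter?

Total arrangements of LLBBEBEBB: 9!/(5!·2!·2!) = 756.
If the two E's are adjacent, glue them into one block, leaving 8 items to arrange: (8)!/(5!·2!) = 168 ways.
Hence 756 − 168 = 588.

588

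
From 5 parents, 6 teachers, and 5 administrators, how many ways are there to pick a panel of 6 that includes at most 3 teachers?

7272

Split by how many teachers are chosen (0 through 3).
Sum: C(6,0)·C(10,6) + C(6,1)·C(10,5) + C(6,2)·C(10,4) + C(6,3)·C(10,3) = 210 + 1512 + 3150 + 2400 = 7272.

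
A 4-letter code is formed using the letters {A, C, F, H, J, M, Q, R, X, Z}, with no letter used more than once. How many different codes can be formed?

5040

Choose and order 4 of the 10 symbols: the first letter has 10 options, the next 9, then 8, 7.
10 × 9 × 8 × 7 = 5040.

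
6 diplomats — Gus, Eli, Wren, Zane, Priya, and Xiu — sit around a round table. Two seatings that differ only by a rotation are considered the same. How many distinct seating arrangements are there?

Around a circle, 6 distinct people have 6!/6 = (5)! = 120 rotationally distinct seatings.

120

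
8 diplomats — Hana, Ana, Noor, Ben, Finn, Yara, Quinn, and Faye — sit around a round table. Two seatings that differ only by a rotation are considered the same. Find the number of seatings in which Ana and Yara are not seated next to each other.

3600

Without the restriction there are (7)! = 5040 seatings.
Those with Ana next to Yara: fuse the pair into one unit and seat 7 units around a circle — 2·(6)! = 1440.
Subtracting, 5040 − 1440 = 3600.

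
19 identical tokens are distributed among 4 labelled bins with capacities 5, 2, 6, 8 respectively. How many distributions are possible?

10

Without the upper bounds there are C(22,3) = 1540 ways to split 19 among 4 bins.
Subtract solutions that violate a single cap (substitute x_i' = x_i − (cap_i+1)): x_1 ≥ 6 gives C(16,3) = 560; x_2 ≥ 3 gives C(19,3) = 969; x_3 ≥ 7 gives C(15,3) = 455; x_4 ≥ 9 gives C(13,3) = 286. Together 2270.
Add back pairs where two caps are both exceeded: 286 + 84 + 35 + 220 + 120 + 20 = 765.
Subtract triples: 20 + 4 + 0 + 1 = 25.
By inclusion–exclusion the count is 1540 − 2270 + 765 − 25 = 10.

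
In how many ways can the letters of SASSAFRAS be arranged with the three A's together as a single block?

Treat the 3 copies of A as a single block. The multiset to arrange is then {AAA, F, R, S, S, S, S}, 7 items in all.
That gives (7)!/(4!) = 210 arrangements.

210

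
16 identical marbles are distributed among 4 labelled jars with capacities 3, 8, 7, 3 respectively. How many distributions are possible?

Without the upper bounds there are C(19,3) = 969 ways to split 16 among 4 jars.
Subtract solutions that violate a single cap (substitute x_i' = x_i − (cap_i+1)): x_1 ≥ 4 gives C(15,3) = 455; x_2 ≥ 9 gives C(10,3) = 120; x_3 ≥ 8 gives C(11,3) = 165; x_4 ≥ 4 gives C(15,3) = 455. Together 1195.
Add back pairs where two caps are both exceeded: 20 + 35 + 165 + 0 + 20 + 35 = 275.
Subtract triples: 0 + 0 + 1 + 0 = 1.
By inclusion–exclusion the count is 969 − 1195 + 275 − 1 = 48.

48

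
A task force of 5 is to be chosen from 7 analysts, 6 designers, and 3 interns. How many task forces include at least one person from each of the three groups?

With no constraint there are C(16,5) = 4368 possible selections.
Selections missing a whole group: no analysts → C(9,5) = 126; no designers → C(10,5) = 252; no interns → C(13,5) = 1287.
Add back selections omitting two groups (i.e. drawn from a single group): C(7,5) + C(6,5) + C(3,5) = 27.
By inclusion–exclusion: 4368 − 1665 + 27 = 2730.

2730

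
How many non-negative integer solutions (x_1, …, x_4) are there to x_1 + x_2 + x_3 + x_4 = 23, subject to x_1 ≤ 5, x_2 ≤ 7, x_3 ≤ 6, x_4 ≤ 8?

20

By stars and bars, unrestricted non-negative solutions to x_1+…+x_4 = 23 number C(23+3,3) = 2600.
Subtract solutions that violate a single cap (substitute x_i' = x_i − (cap_i+1)): x_1 ≥ 6 gives C(20,3) = 1140; x_2 ≥ 8 gives C(18,3) = 816; x_3 ≥ 7 gives C(19,3) = 969; x_4 ≥ 9 gives C(17,3) = 680. Together 3605.
Add back pairs where two caps are both exceeded: 220 + 286 + 165 + 165 + 84 + 120 = 1040.
Subtract triples: 10 + 1 + 4 + 0 = 15.
By inclusion–exclusion the count is 2600 − 3605 + 1040 − 15 = 20.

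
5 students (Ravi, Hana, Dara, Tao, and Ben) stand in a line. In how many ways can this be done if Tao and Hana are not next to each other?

There are 5! = 120 arrangements in all. If Tao and Hana are adjacent, merging them into one block gives 2·(4)! = 48 arrangements.
So 120 − 48 = 72 arrangements keep them apart.

72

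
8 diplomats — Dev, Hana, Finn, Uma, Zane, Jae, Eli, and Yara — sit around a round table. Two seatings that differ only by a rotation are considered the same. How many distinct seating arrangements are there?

Seat Dev anywhere (absorbing the rotational symmetry), then permute the other 7: (7)! = 5040.

5040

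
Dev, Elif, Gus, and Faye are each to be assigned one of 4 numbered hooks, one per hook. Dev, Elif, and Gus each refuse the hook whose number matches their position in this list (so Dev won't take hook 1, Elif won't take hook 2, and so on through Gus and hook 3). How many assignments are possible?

Let Aᵢ (for i ∈ {1, 2, 3}) be the placements that put person i in their forbidden hook. Any j of these fix j positions, leaving (4−j)! ways to fill the rest, and there are C(3,j) ways to pick which j.
By inclusion–exclusion, the number of valid placements is Σ_{j=0}^{3} (−1)^j C(3,j)·(4−j)!.
Computing: 24 − 18 + 6 − 1 = 11.

11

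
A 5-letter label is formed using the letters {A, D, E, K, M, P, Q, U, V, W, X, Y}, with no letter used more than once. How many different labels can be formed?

95040

This is a permutation of 5 out of 12: P(12,5) = 12!/7!.
12 × 11 × 10 × 9 × 8 = 95040.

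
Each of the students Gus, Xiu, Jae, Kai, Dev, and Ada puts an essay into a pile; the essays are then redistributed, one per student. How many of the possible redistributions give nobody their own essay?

This is the derangement count D_6: permutations of 6 items with no fixed point.
By inclusion–exclusion this is Σ_{j=0}^{6} (−1)^j C(6,j)·(6−j)!.
Computing: 720 − 720 + 360 − 120 + 30 − 6 + 1 = 265.

265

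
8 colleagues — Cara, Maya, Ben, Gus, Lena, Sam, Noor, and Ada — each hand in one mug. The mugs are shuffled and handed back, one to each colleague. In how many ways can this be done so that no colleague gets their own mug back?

This is the derangement count D_8: permutations of 8 items with no fixed point.
By inclusion–exclusion this is Σ_{j=0}^{8} (−1)^j C(8,j)·(8−j)!.
Computing: 40320 − 40320 + 20160 − 6720 + 1680 − 336 + 56 − 8 + 1 = 14833.

14833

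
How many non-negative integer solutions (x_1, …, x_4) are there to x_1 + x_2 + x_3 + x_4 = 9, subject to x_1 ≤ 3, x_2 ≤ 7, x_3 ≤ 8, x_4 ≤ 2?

85

Without the upper bounds there are C(12,3) = 220 ways to split 9 among 4 variables.
Subtract solutions that violate a single cap (substitute x_i' = x_i − (cap_i+1)): x_1 ≥ 4 gives C(8,3) = 56; x_2 ≥ 8 gives C(4,3) = 4; x_3 ≥ 9 gives C(3,3) = 1; x_4 ≥ 3 gives C(9,3) = 84. Together 145.
Add back pairs where two caps are both exceeded: 0 + 0 + 10 + 0 + 0 + 0 = 10.
By inclusion–exclusion the count is 220 − 145 + 10 = 85.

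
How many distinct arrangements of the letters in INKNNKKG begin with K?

Fix K in the first position and arrange the remaining 7 letters.
Those 7 letters have K appearing twice and N appearing 3 times, giving (7)!/(3!·2!) = 420.

420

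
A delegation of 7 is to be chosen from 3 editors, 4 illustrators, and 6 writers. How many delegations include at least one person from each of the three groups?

1559

Total 7-person selections from all 13: C(13,7) = 1716.
Subtract selections that omit an entire group: no editors → C(10,7) = 120; no illustrators → C(9,7) = 36; no writers → C(7,7) = 1.
Add back selections omitting two groups (i.e. drawn from a single group): C(3,7) + C(4,7) + C(6,7) = 0.
By inclusion–exclusion: 1716 − 157 + 0 = 1559.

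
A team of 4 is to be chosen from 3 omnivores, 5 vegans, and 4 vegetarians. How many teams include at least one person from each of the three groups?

270

Total 4-person selections from all 12: C(12,4) = 495.
Selections missing a whole group: no omnivores → C(9,4) = 126; no vegans → C(7,4) = 35; no vegetarians → C(8,4) = 70.
Add back selections omitting two groups (i.e. drawn from a single group): C(3,4) + C(5,4) + C(4,4) = 6.
By inclusion–exclusion: 495 − 231 + 6 = 270.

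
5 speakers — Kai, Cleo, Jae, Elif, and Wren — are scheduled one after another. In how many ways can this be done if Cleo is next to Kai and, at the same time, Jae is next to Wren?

24

Treat {Cleo,Kai} as one block (2 orders) and {Jae,Wren} as another (2 orders).
That leaves 3 units to arrange: 2 × 2 × 3! = 4 × 6 = 24.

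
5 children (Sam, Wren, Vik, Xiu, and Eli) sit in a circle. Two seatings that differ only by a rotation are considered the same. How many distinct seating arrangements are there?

24

Around a circle, 5 distinct people have 5!/5 = (4)! = 24 rotationally distinct seatings.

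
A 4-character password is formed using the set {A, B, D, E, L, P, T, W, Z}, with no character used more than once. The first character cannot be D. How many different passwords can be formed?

The first character has 9−1 = 8 choices (anything except D).
The remaining 3 characters are filled from the other 8 symbols without repetition: 8 × 7 × 6 = 336.
Total: 8 × 336 = 2688.

2688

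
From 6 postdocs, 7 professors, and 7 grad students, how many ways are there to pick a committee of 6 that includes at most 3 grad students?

35750

Split by how many grad students are chosen (0 through 3).
Sum: C(7,0)·C(13,6) + C(7,1)·C(13,5) + C(7,2)·C(13,4) + C(7,3)·C(13,3) = 1716 + 9009 + 15015 + 10010 = 35750.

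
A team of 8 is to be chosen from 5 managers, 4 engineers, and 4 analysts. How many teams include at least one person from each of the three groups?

Unrestricted: C(13,8) = 1287 ways to pick any 8 of the 13.
Subtract selections that omit an entire group: no managers → C(8,8) = 1; no engineers → C(9,8) = 9; no analysts → C(9,8) = 9.
Add back selections omitting two groups (i.e. drawn from a single group): C(5,8) + C(4,8) + C(4,8) = 0.
By inclusion–exclusion: 1287 − 19 + 0 = 1268.

1268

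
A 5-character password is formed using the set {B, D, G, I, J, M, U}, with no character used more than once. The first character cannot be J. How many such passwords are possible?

2160

The first character has 7−1 = 6 choices (anything except J).
The remaining 4 characters are filled from the other 6 symbols without repetition: 6 × 5 × 4 × 3 = 360.
Total: 6 × 360 = 2160.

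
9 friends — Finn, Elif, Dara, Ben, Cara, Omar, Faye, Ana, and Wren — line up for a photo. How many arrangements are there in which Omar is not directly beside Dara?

There are 9! = 362880 arrangements in all. If Omar and Dara are adjacent, merging them into one block gives 2·(8)! = 80640 arrangements.
So 362880 − 80640 = 282240 arrangements keep them apart.

282240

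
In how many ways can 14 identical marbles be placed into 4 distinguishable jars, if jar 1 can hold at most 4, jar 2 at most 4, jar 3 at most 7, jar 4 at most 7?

123

Ignoring the caps, the number of non-negative solutions to x_1+…+x_4 = 14 is C(17,3) = 680.
Subtract solutions that violate a single cap (substitute x_i' = x_i − (cap_i+1)): x_1 ≥ 5 gives C(12,3) = 220; x_2 ≥ 5 gives C(12,3) = 220; x_3 ≥ 8 gives C(9,3) = 84; x_4 ≥ 8 gives C(9,3) = 84. Together 608.
Add back pairs where two caps are both exceeded: 35 + 4 + 4 + 4 + 4 + 0 = 51.
By inclusion–exclusion the count is 680 − 608 + 51 = 123.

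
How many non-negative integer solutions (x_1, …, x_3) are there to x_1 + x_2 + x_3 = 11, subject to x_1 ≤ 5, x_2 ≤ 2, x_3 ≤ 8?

Ignoring the caps, the number of non-negative solutions to x_1+…+x_3 = 11 is C(13,2) = 78.
Subtract solutions that violate a single cap (substitute x_i' = x_i − (cap_i+1)): x_1 ≥ 6 gives C(7,2) = 21; x_2 ≥ 3 gives C(10,2) = 45; x_3 ≥ 9 gives C(4,2) = 6. Together 72.
Add back pairs where two caps are both exceeded: 6 + 0 + 0 = 6.
By inclusion–exclusion the count is 78 − 72 + 6 = 12.

12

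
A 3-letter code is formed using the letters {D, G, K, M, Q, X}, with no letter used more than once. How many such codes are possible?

Choose and order 3 of the 6 symbols: the first letter has 6 options, the next 5, then 4.
That product is 6 × 5 × 4 = 120.

120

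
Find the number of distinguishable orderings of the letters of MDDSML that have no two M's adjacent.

There are 6!/(2!·2!) = 180 arrangements of MDDSML in total.
If the two M's are adjacent, glue them into one block, leaving 5 items to arrange: (5)!/(2!) = 60 ways.
Hence 180 − 60 = 120.

120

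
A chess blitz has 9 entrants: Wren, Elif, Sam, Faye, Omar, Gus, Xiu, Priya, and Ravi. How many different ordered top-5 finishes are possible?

This is an ordered selection of 5 from 9: P(9,5).
That gives 9 × 8 × 7 × 6 × 5 = 15120.

15120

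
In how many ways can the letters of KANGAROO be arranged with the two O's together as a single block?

2520

Treat the 2 copies of O as a single block. The multiset to arrange is then {OO, A, A, G, K, N, R}, 7 items in all.
That gives (7)!/(2!) = 2520 arrangements.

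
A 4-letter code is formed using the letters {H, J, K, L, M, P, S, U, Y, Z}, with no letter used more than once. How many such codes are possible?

With no repetition, fill the 4 letters in order: 10 choices, then 9, down to 7.
That product is 10 × 9 × 8 × 7 = 5040.

5040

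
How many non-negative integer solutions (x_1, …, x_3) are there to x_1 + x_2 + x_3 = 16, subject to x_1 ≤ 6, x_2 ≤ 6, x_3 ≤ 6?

6

Without the upper bounds there are C(18,2) = 153 ways to split 16 among 3 variables.
Subtract solutions that violate a single cap (substitute x_i' = x_i − (cap_i+1)): x_1 ≥ 7 gives C(11,2) = 55; x_2 ≥ 7 gives C(11,2) = 55; x_3 ≥ 7 gives C(11,2) = 55. Together 165.
Add back pairs where two caps are both exceeded: 6 + 6 + 6 = 18.
By inclusion–exclusion the count is 153 − 165 + 18 = 6.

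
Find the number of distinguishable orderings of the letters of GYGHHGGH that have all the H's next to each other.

Treat the 3 copies of H as a single block. The multiset to arrange is then {HHH, G, G, G, G, Y}, 6 items in all.
That gives (6)!/(4!) = 30 arrangements.

30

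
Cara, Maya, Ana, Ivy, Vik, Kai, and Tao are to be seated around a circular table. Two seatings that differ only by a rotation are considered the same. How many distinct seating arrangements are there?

720

Around a circle, 7 distinct people have 7!/7 = (6)! = 720 rotationally distinct seatings.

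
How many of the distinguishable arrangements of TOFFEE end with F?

60

With the last slot taken by F, it remains to arrange the other 5 letters (TOFEE).
Those 5 letters have E appearing twice, giving (5)!/(2!) = 60.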